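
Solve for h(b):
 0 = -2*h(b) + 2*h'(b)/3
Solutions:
 h(b) = C1*exp(3*b)


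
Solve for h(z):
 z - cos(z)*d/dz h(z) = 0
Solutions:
 h(z) = C1 + Integral(z/cos(z), z)


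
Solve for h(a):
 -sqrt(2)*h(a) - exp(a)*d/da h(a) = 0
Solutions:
 h(a) = C1*exp(sqrt(2)*exp(-a))


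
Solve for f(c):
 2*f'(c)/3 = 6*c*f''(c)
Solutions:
 f(c) = C1 + C2*c^(10/9)


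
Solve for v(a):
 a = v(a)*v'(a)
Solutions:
 v(a) = -sqrt(C1 + a^2)
 v(a) = sqrt(C1 + a^2)


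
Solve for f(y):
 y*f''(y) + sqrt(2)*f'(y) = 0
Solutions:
 f(y) = C1 + C2*y^(1 - sqrt(2))


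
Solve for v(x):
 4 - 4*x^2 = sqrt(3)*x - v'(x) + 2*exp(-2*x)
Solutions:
 v(x) = C1 + 4*x^3/3 + sqrt(3)*x^2/2 - 4*x - exp(-2*x)


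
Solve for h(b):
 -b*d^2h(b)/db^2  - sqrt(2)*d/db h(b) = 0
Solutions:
 h(b) = C1 + C2*b^(1 - sqrt(2))


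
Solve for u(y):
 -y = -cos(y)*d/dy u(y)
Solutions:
 u(y) = C1 + Integral(y/cos(y), y)


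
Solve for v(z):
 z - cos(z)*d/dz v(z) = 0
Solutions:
 v(z) = C1 + Integral(z/cos(z), z)


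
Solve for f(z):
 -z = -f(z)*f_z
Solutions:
 f(z) = -sqrt(C1 + z^2)
 f(z) = sqrt(C1 + z^2)


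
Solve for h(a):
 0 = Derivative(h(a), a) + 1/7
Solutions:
 h(a) = C1 - a/7


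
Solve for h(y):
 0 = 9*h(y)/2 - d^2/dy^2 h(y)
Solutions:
 h(y) = C1*exp(-3*sqrt(2)*y/2) + C2*exp(3*sqrt(2)*y/2)


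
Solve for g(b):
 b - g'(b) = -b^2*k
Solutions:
 g(b) = C1 + b^3*k/3 + b^2/2


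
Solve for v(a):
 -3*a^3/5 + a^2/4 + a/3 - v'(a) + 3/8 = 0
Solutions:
 v(a) = C1 - 3*a^4/20 + a^3/12 + a^2/6 + 3*a/8


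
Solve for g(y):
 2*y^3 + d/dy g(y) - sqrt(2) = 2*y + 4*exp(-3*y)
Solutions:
 g(y) = C1 - y^4/2 + y^2 + sqrt(2)*y - 4*exp(-3*y)/3


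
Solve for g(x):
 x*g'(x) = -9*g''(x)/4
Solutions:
 g(x) = C1 + C2*erf(sqrt(2)*x/3)


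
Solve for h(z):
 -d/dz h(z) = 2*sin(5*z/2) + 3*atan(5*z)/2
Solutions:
 h(z) = C1 - 3*z*atan(5*z)/2 + 3*log(25*z^2 + 1)/20 + 4*cos(5*z/2)/5


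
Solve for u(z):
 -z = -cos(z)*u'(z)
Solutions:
 u(z) = C1 + Integral(z/cos(z), z)


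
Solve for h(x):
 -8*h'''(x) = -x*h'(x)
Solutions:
 h(x) = C1 + Integral(C2*airyai(x/2) + C3*airybi(x/2), x)


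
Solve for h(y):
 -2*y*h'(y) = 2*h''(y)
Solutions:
 h(y) = C1 + C2*erf(sqrt(2)*y/2)


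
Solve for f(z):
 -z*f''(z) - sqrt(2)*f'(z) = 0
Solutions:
 f(z) = C1 + C2*z^(1 - sqrt(2))


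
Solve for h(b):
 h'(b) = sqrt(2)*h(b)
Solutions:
 h(b) = C1*exp(sqrt(2)*b)


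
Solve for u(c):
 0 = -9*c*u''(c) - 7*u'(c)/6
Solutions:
 u(c) = C1 + C2*c^(47/54)


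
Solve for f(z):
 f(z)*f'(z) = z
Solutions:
 f(z) = -sqrt(C1 + z^2)
 f(z) = sqrt(C1 + z^2)


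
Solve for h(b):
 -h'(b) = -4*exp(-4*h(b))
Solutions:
 h(b) = log(-I*(C1 + 16*b)^(1/4))
 h(b) = log(I*(C1 + 16*b)^(1/4))
 h(b) = log(-(C1 + 16*b)^(1/4))
 h(b) = log(C1 + 16*b)/4


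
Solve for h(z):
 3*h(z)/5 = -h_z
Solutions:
 h(z) = C1*exp(-3*z/5)


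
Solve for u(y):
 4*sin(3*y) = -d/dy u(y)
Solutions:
 u(y) = C1 + 4*cos(3*y)/3


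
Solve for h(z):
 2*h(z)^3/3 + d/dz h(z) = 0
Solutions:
 h(z) = -sqrt(6)*sqrt(-1/(C1 - 2*z))/2
 h(z) = sqrt(6)*sqrt(-1/(C1 - 2*z))/2


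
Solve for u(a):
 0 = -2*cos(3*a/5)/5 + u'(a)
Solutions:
 u(a) = C1 + 2*sin(3*a/5)/3


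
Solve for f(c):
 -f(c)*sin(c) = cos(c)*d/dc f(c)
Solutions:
 f(c) = C1*cos(c)


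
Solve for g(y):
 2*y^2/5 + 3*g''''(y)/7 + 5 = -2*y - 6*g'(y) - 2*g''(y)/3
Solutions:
 g(y) = C1 + C2*exp(-7^(1/3)*y*(-3*(27 + sqrt(59217)/9)^(1/3) + 2*7^(1/3)/(27 + sqrt(59217)/9)^(1/3))/18)*sin(sqrt(3)*y*(14/(189 + 7*sqrt(59217)/9)^(1/3) + 3*(189 + 7*sqrt(59217)/9)^(1/3))/18) + C3*exp(-7^(1/3)*y*(-3*(27 + sqrt(59217)/9)^(1/3) + 2*7^(1/3)/(27 + sqrt(59217)/9)^(1/3))/18)*cos(sqrt(3)*y*(14/(189 + 7*sqrt(59217)/9)^(1/3) + 3*(189 + 7*sqrt(59217)/9)^(1/3))/18) + C4*exp(7^(1/3)*y*(-3*(27 + sqrt(59217)/9)^(1/3) + 2*7^(1/3)/(27 + sqrt(59217)/9)^(1/3))/9) - y^3/45 - 43*y^2/270 - 1939*y/2430


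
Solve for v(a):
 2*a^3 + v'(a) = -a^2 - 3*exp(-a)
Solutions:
 v(a) = C1 - a^4/2 - a^3/3 + 3*exp(-a)


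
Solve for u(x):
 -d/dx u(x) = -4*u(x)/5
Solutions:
 u(x) = C1*exp(4*x/5)


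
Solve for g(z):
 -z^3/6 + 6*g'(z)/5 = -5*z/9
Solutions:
 g(z) = C1 + 5*z^4/144 - 25*z^2/108


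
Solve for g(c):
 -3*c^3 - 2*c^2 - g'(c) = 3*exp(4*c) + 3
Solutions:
 g(c) = C1 - 3*c^4/4 - 2*c^3/3 - 3*c - 3*exp(4*c)/4


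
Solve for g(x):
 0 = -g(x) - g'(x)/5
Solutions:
 g(x) = C1*exp(-5*x)


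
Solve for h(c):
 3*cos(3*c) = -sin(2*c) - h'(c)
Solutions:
 h(c) = C1 - sin(3*c) + cos(2*c)/2


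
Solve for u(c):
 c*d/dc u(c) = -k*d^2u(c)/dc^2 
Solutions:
 u(c) = C1 + C2*sqrt(k)*erf(sqrt(2)*c*sqrt(1/k)/2)


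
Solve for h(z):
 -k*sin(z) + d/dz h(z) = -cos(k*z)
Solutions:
 h(z) = C1 - k*cos(z) - sin(k*z)/k


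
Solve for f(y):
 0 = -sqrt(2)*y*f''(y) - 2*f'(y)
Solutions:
 f(y) = C1 + C2*y^(1 - sqrt(2))


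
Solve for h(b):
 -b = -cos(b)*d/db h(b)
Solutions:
 h(b) = C1 + Integral(b/cos(b), b)


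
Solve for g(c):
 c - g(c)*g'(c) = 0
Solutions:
 g(c) = -sqrt(C1 + c^2)
 g(c) = sqrt(C1 + c^2)


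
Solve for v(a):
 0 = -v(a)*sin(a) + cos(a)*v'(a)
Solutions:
 v(a) = C1/cos(a)


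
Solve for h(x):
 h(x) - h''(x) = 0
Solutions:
 h(x) = C1*exp(-x) + C2*exp(x)


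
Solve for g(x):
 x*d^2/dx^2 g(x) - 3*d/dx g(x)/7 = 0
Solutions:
 g(x) = C1 + C2*x^(10/7)


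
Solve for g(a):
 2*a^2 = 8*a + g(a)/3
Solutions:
 g(a) = 6*a*(a - 4)


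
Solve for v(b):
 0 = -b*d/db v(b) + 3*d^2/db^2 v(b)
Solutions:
 v(b) = C1 + C2*erfi(sqrt(6)*b/6)


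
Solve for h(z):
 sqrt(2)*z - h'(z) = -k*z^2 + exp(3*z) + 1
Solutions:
 h(z) = C1 + k*z^3/3 + sqrt(2)*z^2/2 - z - exp(3*z)/3


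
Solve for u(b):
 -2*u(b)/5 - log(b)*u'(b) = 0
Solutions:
 u(b) = C1*exp(-2*li(b)/5)


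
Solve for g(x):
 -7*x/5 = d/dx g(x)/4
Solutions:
 g(x) = C1 - 14*x^2/5


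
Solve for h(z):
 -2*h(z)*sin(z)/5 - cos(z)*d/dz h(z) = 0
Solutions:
 h(z) = C1*cos(z)^(2/5)


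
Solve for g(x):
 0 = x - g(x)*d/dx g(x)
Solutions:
 g(x) = -sqrt(C1 + x^2)
 g(x) = sqrt(C1 + x^2)


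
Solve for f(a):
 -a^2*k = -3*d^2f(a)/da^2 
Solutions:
 f(a) = C1 + C2*a + a^4*k/36


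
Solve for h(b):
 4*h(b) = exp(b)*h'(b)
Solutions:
 h(b) = C1*exp(-4*exp(-b))


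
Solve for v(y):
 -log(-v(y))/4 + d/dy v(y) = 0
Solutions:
 -li(-v(y)) = C1 + y/4


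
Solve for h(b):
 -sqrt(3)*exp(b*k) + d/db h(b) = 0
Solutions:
 h(b) = C1 + sqrt(3)*exp(b*k)/k


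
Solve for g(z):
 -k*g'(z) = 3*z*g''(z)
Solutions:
 g(z) = C1 + z^(1 - re(k)/3)*(C2*sin(log(z)*Abs(im(k))/3) + C3*cos(log(z)*im(k)/3))


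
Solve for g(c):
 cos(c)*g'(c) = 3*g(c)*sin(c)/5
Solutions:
 g(c) = C1/cos(c)^(3/5)


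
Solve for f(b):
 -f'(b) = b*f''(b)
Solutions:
 f(b) = C1 + C2*log(b)


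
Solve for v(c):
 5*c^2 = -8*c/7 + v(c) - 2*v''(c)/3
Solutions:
 v(c) = C1*exp(-sqrt(6)*c/2) + C2*exp(sqrt(6)*c/2) + 5*c^2 + 8*c/7 + 20/3


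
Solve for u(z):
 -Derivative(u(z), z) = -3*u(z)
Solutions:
 u(z) = C1*exp(3*z)


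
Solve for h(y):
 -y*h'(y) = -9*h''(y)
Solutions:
 h(y) = C1 + C2*erfi(sqrt(2)*y/6)


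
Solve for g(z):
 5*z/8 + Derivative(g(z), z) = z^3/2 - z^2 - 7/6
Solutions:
 g(z) = C1 + z^4/8 - z^3/3 - 5*z^2/16 - 7*z/6


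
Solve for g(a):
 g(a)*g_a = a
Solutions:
 g(a) = -sqrt(C1 + a^2)
 g(a) = sqrt(C1 + a^2)


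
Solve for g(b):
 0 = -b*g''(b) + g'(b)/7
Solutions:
 g(b) = C1 + C2*b^(8/7)


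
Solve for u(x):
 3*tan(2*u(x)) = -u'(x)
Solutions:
 u(x) = -asin(C1*exp(-6*x))/2 + pi/2
 u(x) = asin(C1*exp(-6*x))/2


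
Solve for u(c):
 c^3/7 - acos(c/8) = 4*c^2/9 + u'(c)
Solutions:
 u(c) = C1 + c^4/28 - 4*c^3/27 - c*acos(c/8) + sqrt(64 - c^2)


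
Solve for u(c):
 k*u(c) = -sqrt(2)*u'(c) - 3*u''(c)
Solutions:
 u(c) = C1*exp(sqrt(2)*c*(sqrt(1 - 6*k) - 1)/6) + C2*exp(-sqrt(2)*c*(sqrt(1 - 6*k) + 1)/6)


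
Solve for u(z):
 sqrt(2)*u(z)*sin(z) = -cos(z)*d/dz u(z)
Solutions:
 u(z) = C1*cos(z)^(sqrt(2))


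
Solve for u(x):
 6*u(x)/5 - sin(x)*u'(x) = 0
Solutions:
 u(x) = C1*(cos(x) - 1)^(3/5)/(cos(x) + 1)^(3/5)


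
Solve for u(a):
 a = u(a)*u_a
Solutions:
 u(a) = -sqrt(C1 + a^2)
 u(a) = sqrt(C1 + a^2)


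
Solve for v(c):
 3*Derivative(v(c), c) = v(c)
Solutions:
 v(c) = C1*exp(c/3)


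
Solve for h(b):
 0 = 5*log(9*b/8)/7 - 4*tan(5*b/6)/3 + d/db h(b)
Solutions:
 h(b) = C1 - 5*b*log(b)/7 - 10*b*log(3)/7 + 5*b/7 + 15*b*log(2)/7 - 8*log(cos(5*b/6))/5


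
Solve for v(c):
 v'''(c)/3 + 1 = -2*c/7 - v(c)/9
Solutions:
 v(c) = C3*exp(-3^(2/3)*c/3) - 18*c/7 + (C1*sin(3^(1/6)*c/2) + C2*cos(3^(1/6)*c/2))*exp(3^(2/3)*c/6) - 9


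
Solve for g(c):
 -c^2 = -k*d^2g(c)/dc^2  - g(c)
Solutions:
 g(c) = C1*exp(-c*sqrt(-1/k)) + C2*exp(c*sqrt(-1/k)) + c^2 - 2*k


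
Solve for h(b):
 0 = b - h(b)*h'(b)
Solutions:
 h(b) = -sqrt(C1 + b^2)
 h(b) = sqrt(C1 + b^2)


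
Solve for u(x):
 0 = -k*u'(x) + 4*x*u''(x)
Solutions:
 u(x) = C1 + x^(re(k)/4 + 1)*(C2*sin(log(x)*Abs(im(k))/4) + C3*cos(log(x)*im(k)/4))


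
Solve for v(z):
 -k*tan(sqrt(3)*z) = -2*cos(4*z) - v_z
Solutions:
 v(z) = C1 - sqrt(3)*k*log(cos(sqrt(3)*z))/3 - sin(4*z)/2


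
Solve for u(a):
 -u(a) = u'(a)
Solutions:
 u(a) = C1*exp(-a)


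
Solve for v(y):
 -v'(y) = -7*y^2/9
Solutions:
 v(y) = C1 + 7*y^3/27


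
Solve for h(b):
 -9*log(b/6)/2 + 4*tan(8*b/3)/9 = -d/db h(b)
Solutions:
 h(b) = C1 + 9*b*log(b)/2 - 9*b*log(6)/2 - 9*b/2 + log(cos(8*b/3))/6


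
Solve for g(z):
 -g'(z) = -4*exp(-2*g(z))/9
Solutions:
 g(z) = log(-sqrt(C1 + 8*z)) - log(3)
 g(z) = log(C1 + 8*z)/2 - log(3)


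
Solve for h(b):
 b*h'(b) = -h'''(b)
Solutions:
 h(b) = C1 + Integral(C2*airyai(-b) + C3*airybi(-b), b)


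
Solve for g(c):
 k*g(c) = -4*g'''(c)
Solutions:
 g(c) = C1*exp(2^(1/3)*c*(-k)^(1/3)/2) + C2*exp(2^(1/3)*c*(-k)^(1/3)*(-1 + sqrt(3)*I)/4) + C3*exp(-2^(1/3)*c*(-k)^(1/3)*(1 + sqrt(3)*I)/4)


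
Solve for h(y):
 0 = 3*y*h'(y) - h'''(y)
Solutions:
 h(y) = C1 + Integral(C2*airyai(3^(1/3)*y) + C3*airybi(3^(1/3)*y), y)


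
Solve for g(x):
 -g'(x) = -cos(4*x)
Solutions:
 g(x) = C1 + sin(4*x)/4


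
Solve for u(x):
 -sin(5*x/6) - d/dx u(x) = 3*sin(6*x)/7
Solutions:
 u(x) = C1 + 6*cos(5*x/6)/5 + cos(6*x)/14


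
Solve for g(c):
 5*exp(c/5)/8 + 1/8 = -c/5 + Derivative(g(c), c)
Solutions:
 g(c) = C1 + c^2/10 + c/8 + 25*exp(c/5)/8


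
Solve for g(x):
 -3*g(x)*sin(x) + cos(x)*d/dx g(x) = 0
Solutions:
 g(x) = C1/cos(x)^3


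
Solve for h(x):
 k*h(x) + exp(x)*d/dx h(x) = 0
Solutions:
 h(x) = C1*exp(k*exp(-x))


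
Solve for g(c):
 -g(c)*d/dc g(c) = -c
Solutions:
 g(c) = -sqrt(C1 + c^2)
 g(c) = sqrt(C1 + c^2)


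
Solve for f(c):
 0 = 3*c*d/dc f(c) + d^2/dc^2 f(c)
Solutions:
 f(c) = C1 + C2*erf(sqrt(6)*c/2)


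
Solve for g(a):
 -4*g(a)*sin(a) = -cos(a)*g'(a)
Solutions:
 g(a) = C1/cos(a)^4


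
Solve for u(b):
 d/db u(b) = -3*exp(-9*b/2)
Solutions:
 u(b) = C1 + 2*exp(-9*b/2)/3


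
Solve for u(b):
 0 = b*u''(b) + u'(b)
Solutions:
 u(b) = C1 + C2*log(b)


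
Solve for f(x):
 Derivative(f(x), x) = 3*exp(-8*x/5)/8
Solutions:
 f(x) = C1 - 15*exp(-8*x/5)/64


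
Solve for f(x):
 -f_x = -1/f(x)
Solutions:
 f(x) = -sqrt(C1 + 2*x)
 f(x) = sqrt(C1 + 2*x)


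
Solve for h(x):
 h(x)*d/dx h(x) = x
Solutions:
 h(x) = -sqrt(C1 + x^2)
 h(x) = sqrt(C1 + x^2)


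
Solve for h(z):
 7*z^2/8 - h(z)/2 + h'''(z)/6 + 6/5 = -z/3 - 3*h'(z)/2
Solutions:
 h(z) = C1*exp(6^(1/3)*z*(-2^(1/3)*(1 + sqrt(13))^(1/3) + 2*3^(1/3)/(1 + sqrt(13))^(1/3))/4)*sin(2^(1/3)*3^(1/6)*z*(6/(1 + sqrt(13))^(1/3) + 2^(1/3)*3^(2/3)*(1 + sqrt(13))^(1/3))/4) + C2*exp(6^(1/3)*z*(-2^(1/3)*(1 + sqrt(13))^(1/3) + 2*3^(1/3)/(1 + sqrt(13))^(1/3))/4)*cos(2^(1/3)*3^(1/6)*z*(6/(1 + sqrt(13))^(1/3) + 2^(1/3)*3^(2/3)*(1 + sqrt(13))^(1/3))/4) + C3*exp(6^(1/3)*z*(-3^(1/3)/(1 + sqrt(13))^(1/3) + 2^(1/3)*(1 + sqrt(13))^(1/3)/2)) + 7*z^2/4 + 67*z/6 + 359/10


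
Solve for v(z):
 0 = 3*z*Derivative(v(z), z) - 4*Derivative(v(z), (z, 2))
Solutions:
 v(z) = C1 + C2*erfi(sqrt(6)*z/4)


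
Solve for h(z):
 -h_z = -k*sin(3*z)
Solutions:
 h(z) = C1 - k*cos(3*z)/3


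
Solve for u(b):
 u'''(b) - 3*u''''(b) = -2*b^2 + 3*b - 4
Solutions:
 u(b) = C1 + C2*b + C3*b^2 + C4*exp(b/3) - b^5/30 - 3*b^4/8 - 31*b^3/6


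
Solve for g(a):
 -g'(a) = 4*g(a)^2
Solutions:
 g(a) = 1/(C1 + 4*a)


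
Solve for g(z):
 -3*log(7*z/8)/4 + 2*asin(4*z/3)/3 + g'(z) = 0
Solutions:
 g(z) = C1 + 3*z*log(z)/4 - 2*z*asin(4*z/3)/3 - 9*z*log(2)/4 - 3*z/4 + 3*z*log(7)/4 - sqrt(9 - 16*z^2)/6


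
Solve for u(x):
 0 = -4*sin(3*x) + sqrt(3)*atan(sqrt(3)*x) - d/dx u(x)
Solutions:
 u(x) = C1 + sqrt(3)*(x*atan(sqrt(3)*x) - sqrt(3)*log(3*x^2 + 1)/6) + 4*cos(3*x)/3


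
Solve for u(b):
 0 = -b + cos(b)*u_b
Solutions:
 u(b) = C1 + Integral(b/cos(b), b)


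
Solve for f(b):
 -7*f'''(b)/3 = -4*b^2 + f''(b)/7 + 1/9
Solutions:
 f(b) = C1 + C2*b + C3*exp(-3*b/49) + 7*b^4/3 - 1372*b^3/9 + 134449*b^2/18


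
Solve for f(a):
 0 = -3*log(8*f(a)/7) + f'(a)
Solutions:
 -Integral(1/(log(_y) - log(7) + 3*log(2)), (_y, f(a)))/3 = C1 - a


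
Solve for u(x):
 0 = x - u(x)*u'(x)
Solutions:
 u(x) = -sqrt(C1 + x^2)
 u(x) = sqrt(C1 + x^2)


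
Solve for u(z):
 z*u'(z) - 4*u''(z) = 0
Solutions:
 u(z) = C1 + C2*erfi(sqrt(2)*z/4)


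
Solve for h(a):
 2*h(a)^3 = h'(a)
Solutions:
 h(a) = -sqrt(2)*sqrt(-1/(C1 + 2*a))/2
 h(a) = sqrt(2)*sqrt(-1/(C1 + 2*a))/2


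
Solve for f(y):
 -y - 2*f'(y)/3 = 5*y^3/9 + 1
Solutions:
 f(y) = C1 - 5*y^4/24 - 3*y^2/4 - 3*y/2


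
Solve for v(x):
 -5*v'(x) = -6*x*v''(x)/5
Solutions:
 v(x) = C1 + C2*x^(31/6)


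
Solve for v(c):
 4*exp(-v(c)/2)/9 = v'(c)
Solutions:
 v(c) = 2*log(C1 + 2*c/9)


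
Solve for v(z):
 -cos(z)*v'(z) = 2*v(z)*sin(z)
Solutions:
 v(z) = C1*cos(z)^2


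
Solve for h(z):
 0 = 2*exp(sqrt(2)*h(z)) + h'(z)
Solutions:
 h(z) = sqrt(2)*(2*log(1/(C1 + 2*z)) - log(2))/4


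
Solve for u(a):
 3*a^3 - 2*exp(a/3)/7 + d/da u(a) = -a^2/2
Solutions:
 u(a) = C1 - 3*a^4/4 - a^3/6 + 6*exp(a/3)/7


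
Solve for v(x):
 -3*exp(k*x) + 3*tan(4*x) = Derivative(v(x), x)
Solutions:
 v(x) = C1 - 3*Piecewise((exp(k*x)/k, Ne(k, 0)), (x, True)) - 3*log(cos(4*x))/4


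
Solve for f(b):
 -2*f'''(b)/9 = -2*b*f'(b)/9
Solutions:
 f(b) = C1 + Integral(C2*airyai(b) + C3*airybi(b), b)


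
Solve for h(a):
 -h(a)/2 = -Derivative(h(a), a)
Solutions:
 h(a) = C1*exp(a/2)


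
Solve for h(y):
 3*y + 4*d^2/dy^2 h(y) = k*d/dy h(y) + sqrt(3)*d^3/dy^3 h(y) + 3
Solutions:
 h(y) = C1 + C2*exp(sqrt(3)*y*(2 - sqrt(-sqrt(3)*k + 4))/3) + C3*exp(sqrt(3)*y*(sqrt(-sqrt(3)*k + 4) + 2)/3) + 3*y^2/(2*k) - 3*y/k + 12*y/k^2


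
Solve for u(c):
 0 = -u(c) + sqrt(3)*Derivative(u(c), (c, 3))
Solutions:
 u(c) = C3*exp(3^(5/6)*c/3) + (C1*sin(3^(1/3)*c/2) + C2*cos(3^(1/3)*c/2))*exp(-3^(5/6)*c/6)


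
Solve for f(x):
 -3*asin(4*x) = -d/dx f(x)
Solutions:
 f(x) = C1 + 3*x*asin(4*x) + 3*sqrt(1 - 16*x^2)/4


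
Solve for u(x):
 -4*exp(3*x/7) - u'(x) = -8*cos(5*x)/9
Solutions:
 u(x) = C1 - 28*exp(3*x/7)/3 + 8*sin(5*x)/45


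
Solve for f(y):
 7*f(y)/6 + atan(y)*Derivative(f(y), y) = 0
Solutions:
 f(y) = C1*exp(-7*Integral(1/atan(y), y)/6)


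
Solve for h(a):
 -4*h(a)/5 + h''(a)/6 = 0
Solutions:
 h(a) = C1*exp(-2*sqrt(30)*a/5) + C2*exp(2*sqrt(30)*a/5)


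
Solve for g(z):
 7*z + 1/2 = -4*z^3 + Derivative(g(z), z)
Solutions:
 g(z) = C1 + z^4 + 7*z^2/2 + z/2


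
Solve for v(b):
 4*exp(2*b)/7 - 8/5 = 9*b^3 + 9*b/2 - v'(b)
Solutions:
 v(b) = C1 + 9*b^4/4 + 9*b^2/4 + 8*b/5 - 2*exp(2*b)/7


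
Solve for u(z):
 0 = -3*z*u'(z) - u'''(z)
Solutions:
 u(z) = C1 + Integral(C2*airyai(-3^(1/3)*z) + C3*airybi(-3^(1/3)*z), z)


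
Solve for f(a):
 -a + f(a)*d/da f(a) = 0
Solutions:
 f(a) = -sqrt(C1 + a^2)
 f(a) = sqrt(C1 + a^2)


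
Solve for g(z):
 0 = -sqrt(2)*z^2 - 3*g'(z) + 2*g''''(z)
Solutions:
 g(z) = C1 + C4*exp(2^(2/3)*3^(1/3)*z/2) - sqrt(2)*z^3/9 + (C2*sin(2^(2/3)*3^(5/6)*z/4) + C3*cos(2^(2/3)*3^(5/6)*z/4))*exp(-2^(2/3)*3^(1/3)*z/4)


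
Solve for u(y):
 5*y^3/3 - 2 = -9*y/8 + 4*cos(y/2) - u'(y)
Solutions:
 u(y) = C1 - 5*y^4/12 - 9*y^2/16 + 2*y + 8*sin(y/2)


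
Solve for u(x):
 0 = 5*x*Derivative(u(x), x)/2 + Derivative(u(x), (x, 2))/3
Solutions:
 u(x) = C1 + C2*erf(sqrt(15)*x/2)


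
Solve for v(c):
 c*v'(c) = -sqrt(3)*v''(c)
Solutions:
 v(c) = C1 + C2*erf(sqrt(2)*3^(3/4)*c/6)


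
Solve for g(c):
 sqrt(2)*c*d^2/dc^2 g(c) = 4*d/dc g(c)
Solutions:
 g(c) = C1 + C2*c^(1 + 2*sqrt(2))


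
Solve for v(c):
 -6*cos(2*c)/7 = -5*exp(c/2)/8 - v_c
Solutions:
 v(c) = C1 - 5*exp(c/2)/4 + 3*sin(2*c)/7


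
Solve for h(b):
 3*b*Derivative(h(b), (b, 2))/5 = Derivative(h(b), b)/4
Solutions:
 h(b) = C1 + C2*b^(17/12)


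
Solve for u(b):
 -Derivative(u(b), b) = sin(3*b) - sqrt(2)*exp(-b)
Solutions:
 u(b) = C1 + cos(3*b)/3 - sqrt(2)*exp(-b)


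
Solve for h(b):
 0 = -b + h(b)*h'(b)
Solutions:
 h(b) = -sqrt(C1 + b^2)
 h(b) = sqrt(C1 + b^2)


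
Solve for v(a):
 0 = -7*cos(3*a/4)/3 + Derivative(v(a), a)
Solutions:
 v(a) = C1 + 28*sin(3*a/4)/9


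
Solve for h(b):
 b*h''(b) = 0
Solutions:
 h(b) = C1 + C2*b


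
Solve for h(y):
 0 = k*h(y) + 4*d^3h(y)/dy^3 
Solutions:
 h(y) = C1*exp(2^(1/3)*y*(-k)^(1/3)/2) + C2*exp(2^(1/3)*y*(-k)^(1/3)*(-1 + sqrt(3)*I)/4) + C3*exp(-2^(1/3)*y*(-k)^(1/3)*(1 + sqrt(3)*I)/4)


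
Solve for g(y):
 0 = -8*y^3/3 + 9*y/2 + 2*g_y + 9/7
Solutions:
 g(y) = C1 + y^4/3 - 9*y^2/8 - 9*y/14


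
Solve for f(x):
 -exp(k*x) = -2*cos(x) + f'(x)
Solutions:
 f(x) = C1 + 2*sin(x) - exp(k*x)/k


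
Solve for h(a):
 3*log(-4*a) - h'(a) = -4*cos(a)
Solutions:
 h(a) = C1 + 3*a*log(-a) - 3*a + 6*a*log(2) + 4*sin(a)


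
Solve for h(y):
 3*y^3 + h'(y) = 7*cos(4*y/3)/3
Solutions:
 h(y) = C1 - 3*y^4/4 + 7*sin(4*y/3)/4


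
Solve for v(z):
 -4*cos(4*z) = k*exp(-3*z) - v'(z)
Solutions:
 v(z) = C1 - k*exp(-3*z)/3 + sin(4*z)


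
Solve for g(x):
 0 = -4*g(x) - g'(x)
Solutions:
 g(x) = C1*exp(-4*x)


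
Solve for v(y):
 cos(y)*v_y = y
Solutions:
 v(y) = C1 + Integral(y/cos(y), y)


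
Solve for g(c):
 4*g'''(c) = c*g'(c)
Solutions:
 g(c) = C1 + Integral(C2*airyai(2^(1/3)*c/2) + C3*airybi(2^(1/3)*c/2), c)


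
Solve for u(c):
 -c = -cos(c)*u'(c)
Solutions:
 u(c) = C1 + Integral(c/cos(c), c)


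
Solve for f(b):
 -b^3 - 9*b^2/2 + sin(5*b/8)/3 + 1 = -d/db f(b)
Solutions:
 f(b) = C1 + b^4/4 + 3*b^3/2 - b + 8*cos(5*b/8)/15


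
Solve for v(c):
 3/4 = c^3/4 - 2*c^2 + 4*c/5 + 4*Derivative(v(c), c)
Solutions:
 v(c) = C1 - c^4/64 + c^3/6 - c^2/10 + 3*c/16


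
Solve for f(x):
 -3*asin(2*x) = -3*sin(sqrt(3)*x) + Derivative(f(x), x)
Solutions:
 f(x) = C1 - 3*x*asin(2*x) - 3*sqrt(1 - 4*x^2)/2 - sqrt(3)*cos(sqrt(3)*x)


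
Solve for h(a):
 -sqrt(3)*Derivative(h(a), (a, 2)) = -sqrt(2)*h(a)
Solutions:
 h(a) = C1*exp(-2^(1/4)*3^(3/4)*a/3) + C2*exp(2^(1/4)*3^(3/4)*a/3)


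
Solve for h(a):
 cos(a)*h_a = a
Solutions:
 h(a) = C1 + Integral(a/cos(a), a)


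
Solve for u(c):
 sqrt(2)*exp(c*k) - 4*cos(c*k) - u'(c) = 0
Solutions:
 u(c) = C1 + sqrt(2)*exp(c*k)/k - 4*sin(c*k)/k


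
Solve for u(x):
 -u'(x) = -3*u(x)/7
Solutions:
 u(x) = C1*exp(3*x/7)


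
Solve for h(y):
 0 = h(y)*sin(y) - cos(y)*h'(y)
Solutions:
 h(y) = C1/cos(y)


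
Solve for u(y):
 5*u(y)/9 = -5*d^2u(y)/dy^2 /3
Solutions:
 u(y) = C1*sin(sqrt(3)*y/3) + C2*cos(sqrt(3)*y/3)


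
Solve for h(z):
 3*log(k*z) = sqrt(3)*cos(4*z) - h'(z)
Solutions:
 h(z) = C1 - 3*z*log(k*z) + 3*z + sqrt(3)*sin(4*z)/4


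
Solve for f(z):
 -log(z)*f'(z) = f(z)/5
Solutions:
 f(z) = C1*exp(-li(z)/5)


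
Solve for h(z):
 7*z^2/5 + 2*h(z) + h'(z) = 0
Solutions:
 h(z) = C1*exp(-2*z) - 7*z^2/10 + 7*z/10 - 7/20


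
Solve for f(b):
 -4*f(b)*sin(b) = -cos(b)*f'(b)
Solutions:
 f(b) = C1/cos(b)^4


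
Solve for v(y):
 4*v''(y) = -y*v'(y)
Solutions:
 v(y) = C1 + C2*erf(sqrt(2)*y/4)


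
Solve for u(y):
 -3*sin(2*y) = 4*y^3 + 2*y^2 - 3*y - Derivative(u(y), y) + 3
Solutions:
 u(y) = C1 + y^4 + 2*y^3/3 - 3*y^2/2 + 3*y - 3*cos(2*y)/2


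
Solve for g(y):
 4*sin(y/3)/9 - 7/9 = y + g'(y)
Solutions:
 g(y) = C1 - y^2/2 - 7*y/9 - 4*cos(y/3)/3


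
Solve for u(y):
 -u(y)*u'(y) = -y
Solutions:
 u(y) = -sqrt(C1 + y^2)
 u(y) = sqrt(C1 + y^2)


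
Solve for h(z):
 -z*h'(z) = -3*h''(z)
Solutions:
 h(z) = C1 + C2*erfi(sqrt(6)*z/6)


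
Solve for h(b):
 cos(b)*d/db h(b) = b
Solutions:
 h(b) = C1 + Integral(b/cos(b), b)


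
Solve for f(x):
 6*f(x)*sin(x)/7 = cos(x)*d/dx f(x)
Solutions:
 f(x) = C1/cos(x)^(6/7)


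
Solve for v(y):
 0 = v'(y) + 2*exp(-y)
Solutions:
 v(y) = C1 + 2*exp(-y)


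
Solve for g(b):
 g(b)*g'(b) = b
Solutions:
 g(b) = -sqrt(C1 + b^2)
 g(b) = sqrt(C1 + b^2)


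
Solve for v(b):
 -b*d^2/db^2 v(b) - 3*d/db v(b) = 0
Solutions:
 v(b) = C1 + C2/b^2


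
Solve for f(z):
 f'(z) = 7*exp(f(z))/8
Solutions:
 f(z) = log(-1/(C1 + 7*z)) + 3*log(2)


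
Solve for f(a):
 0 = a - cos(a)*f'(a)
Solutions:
 f(a) = C1 + Integral(a/cos(a), a)


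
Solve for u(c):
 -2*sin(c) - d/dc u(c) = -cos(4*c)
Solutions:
 u(c) = C1 + sin(4*c)/4 + 2*cos(c)


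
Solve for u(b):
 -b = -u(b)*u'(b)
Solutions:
 u(b) = -sqrt(C1 + b^2)
 u(b) = sqrt(C1 + b^2)


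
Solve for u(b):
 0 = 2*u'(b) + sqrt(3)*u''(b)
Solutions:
 u(b) = C1 + C2*exp(-2*sqrt(3)*b/3)


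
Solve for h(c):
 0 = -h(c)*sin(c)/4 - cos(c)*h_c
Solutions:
 h(c) = C1*cos(c)^(1/4)


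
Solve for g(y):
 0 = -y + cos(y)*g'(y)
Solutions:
 g(y) = C1 + Integral(y/cos(y), y)


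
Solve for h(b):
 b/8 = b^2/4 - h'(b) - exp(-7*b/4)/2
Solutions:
 h(b) = C1 + b^3/12 - b^2/16 + 2*exp(-7*b/4)/7


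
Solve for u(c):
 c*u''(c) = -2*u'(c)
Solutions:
 u(c) = C1 + C2/c


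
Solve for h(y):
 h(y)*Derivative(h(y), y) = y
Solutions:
 h(y) = -sqrt(C1 + y^2)
 h(y) = sqrt(C1 + y^2)


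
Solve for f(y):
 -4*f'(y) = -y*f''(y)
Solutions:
 f(y) = C1 + C2*y^5


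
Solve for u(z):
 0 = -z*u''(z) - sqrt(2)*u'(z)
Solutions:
 u(z) = C1 + C2*z^(1 - sqrt(2))


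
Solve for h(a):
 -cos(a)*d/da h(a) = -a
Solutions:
 h(a) = C1 + Integral(a/cos(a), a)


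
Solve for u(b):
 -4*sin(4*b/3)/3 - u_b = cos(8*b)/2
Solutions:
 u(b) = C1 - sin(8*b)/16 + cos(4*b/3)


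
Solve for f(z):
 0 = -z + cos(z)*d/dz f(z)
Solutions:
 f(z) = C1 + Integral(z/cos(z), z)


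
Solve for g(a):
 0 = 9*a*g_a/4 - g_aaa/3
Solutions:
 g(a) = C1 + Integral(C2*airyai(3*2^(1/3)*a/2) + C3*airybi(3*2^(1/3)*a/2), a)


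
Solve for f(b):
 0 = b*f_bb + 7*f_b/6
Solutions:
 f(b) = C1 + C2/b^(1/6)


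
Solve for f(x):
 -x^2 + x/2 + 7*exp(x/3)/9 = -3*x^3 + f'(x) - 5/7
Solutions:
 f(x) = C1 + 3*x^4/4 - x^3/3 + x^2/4 + 5*x/7 + 7*exp(x/3)/3


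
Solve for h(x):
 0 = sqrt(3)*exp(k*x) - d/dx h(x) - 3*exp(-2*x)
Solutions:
 h(x) = C1 + 3*exp(-2*x)/2 + sqrt(3)*exp(k*x)/k


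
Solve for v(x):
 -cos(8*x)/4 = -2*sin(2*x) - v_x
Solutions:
 v(x) = C1 + sin(8*x)/32 + cos(2*x)


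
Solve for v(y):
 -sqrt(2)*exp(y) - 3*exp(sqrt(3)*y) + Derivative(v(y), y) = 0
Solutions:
 v(y) = C1 + sqrt(2)*exp(y) + sqrt(3)*exp(sqrt(3)*y)


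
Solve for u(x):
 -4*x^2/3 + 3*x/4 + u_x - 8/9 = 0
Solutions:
 u(x) = C1 + 4*x^3/9 - 3*x^2/8 + 8*x/9


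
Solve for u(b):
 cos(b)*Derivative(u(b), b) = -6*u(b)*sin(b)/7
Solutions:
 u(b) = C1*cos(b)^(6/7)


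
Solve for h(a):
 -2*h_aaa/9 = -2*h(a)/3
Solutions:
 h(a) = C3*exp(3^(1/3)*a) + (C1*sin(3^(5/6)*a/2) + C2*cos(3^(5/6)*a/2))*exp(-3^(1/3)*a/2)


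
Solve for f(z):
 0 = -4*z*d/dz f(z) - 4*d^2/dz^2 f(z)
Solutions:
 f(z) = C1 + C2*erf(sqrt(2)*z/2)


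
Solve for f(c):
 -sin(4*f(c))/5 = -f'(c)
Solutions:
 -c/5 + log(cos(4*f(c)) - 1)/8 - log(cos(4*f(c)) + 1)/8 = C1


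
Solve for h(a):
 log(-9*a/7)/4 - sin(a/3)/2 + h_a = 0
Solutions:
 h(a) = C1 - a*log(-a)/4 - a*log(3)/2 + a/4 + a*log(7)/4 - 3*cos(a/3)/2


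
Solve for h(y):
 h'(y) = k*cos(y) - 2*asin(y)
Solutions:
 h(y) = C1 + k*sin(y) - 2*y*asin(y) - 2*sqrt(1 - y^2)


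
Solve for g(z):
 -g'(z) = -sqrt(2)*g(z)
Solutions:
 g(z) = C1*exp(sqrt(2)*z)


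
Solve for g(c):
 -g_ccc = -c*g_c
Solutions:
 g(c) = C1 + Integral(C2*airyai(c) + C3*airybi(c), c)


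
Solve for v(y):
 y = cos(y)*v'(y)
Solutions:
 v(y) = C1 + Integral(y/cos(y), y)


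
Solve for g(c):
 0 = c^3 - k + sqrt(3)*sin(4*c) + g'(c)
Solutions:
 g(c) = C1 - c^4/4 + c*k + sqrt(3)*cos(4*c)/4


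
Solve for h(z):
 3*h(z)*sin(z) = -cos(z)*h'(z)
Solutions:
 h(z) = C1*cos(z)^3


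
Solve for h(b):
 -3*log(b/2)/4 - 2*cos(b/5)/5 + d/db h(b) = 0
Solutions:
 h(b) = C1 + 3*b*log(b)/4 - 3*b/4 - 3*b*log(2)/4 + 2*sin(b/5)


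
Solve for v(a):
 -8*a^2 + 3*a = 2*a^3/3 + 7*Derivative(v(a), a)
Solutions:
 v(a) = C1 - a^4/42 - 8*a^3/21 + 3*a^2/14


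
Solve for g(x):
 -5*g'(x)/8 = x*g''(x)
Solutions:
 g(x) = C1 + C2*x^(3/8)


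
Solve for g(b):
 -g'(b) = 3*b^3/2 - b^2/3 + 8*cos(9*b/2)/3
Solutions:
 g(b) = C1 - 3*b^4/8 + b^3/9 - 16*sin(9*b/2)/27


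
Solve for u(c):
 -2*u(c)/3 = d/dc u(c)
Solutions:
 u(c) = C1*exp(-2*c/3)


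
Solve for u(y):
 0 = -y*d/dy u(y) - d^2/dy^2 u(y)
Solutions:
 u(y) = C1 + C2*erf(sqrt(2)*y/2)


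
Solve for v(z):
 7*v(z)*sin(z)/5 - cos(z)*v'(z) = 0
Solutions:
 v(z) = C1/cos(z)^(7/5)


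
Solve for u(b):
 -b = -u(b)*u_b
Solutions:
 u(b) = -sqrt(C1 + b^2)
 u(b) = sqrt(C1 + b^2)


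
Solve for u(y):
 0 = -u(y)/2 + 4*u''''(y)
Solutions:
 u(y) = C1*exp(-2^(1/4)*y/2) + C2*exp(2^(1/4)*y/2) + C3*sin(2^(1/4)*y/2) + C4*cos(2^(1/4)*y/2)


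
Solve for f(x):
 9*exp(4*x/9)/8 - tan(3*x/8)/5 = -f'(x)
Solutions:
 f(x) = C1 - 81*exp(4*x/9)/32 - 8*log(cos(3*x/8))/15


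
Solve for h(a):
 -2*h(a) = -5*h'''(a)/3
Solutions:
 h(a) = C3*exp(5^(2/3)*6^(1/3)*a/5) + (C1*sin(2^(1/3)*3^(5/6)*5^(2/3)*a/10) + C2*cos(2^(1/3)*3^(5/6)*5^(2/3)*a/10))*exp(-5^(2/3)*6^(1/3)*a/10)


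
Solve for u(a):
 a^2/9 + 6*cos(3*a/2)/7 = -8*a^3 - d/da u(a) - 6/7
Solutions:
 u(a) = C1 - 2*a^4 - a^3/27 - 6*a/7 - 4*sin(3*a/2)/7


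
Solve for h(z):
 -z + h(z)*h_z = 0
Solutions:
 h(z) = -sqrt(C1 + z^2)
 h(z) = sqrt(C1 + z^2)


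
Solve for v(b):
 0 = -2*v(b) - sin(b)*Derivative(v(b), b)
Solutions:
 v(b) = C1*(cos(b) + 1)/(cos(b) - 1)


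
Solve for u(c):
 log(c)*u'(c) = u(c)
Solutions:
 u(c) = C1*exp(li(c))


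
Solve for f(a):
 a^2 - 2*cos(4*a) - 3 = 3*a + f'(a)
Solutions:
 f(a) = C1 + a^3/3 - 3*a^2/2 - 3*a - sin(4*a)/2


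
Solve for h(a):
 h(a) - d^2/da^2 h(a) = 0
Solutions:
 h(a) = C1*exp(-a) + C2*exp(a)


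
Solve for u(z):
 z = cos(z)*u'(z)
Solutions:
 u(z) = C1 + Integral(z/cos(z), z)


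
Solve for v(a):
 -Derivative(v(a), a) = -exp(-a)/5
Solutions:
 v(a) = C1 - exp(-a)/5


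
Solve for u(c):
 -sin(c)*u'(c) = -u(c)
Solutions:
 u(c) = C1*sqrt(cos(c) - 1)/sqrt(cos(c) + 1)


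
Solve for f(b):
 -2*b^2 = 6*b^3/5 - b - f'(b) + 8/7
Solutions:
 f(b) = C1 + 3*b^4/10 + 2*b^3/3 - b^2/2 + 8*b/7


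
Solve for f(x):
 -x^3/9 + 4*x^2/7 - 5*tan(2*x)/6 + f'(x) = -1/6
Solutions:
 f(x) = C1 + x^4/36 - 4*x^3/21 - x/6 - 5*log(cos(2*x))/12


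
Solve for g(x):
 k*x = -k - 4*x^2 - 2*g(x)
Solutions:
 g(x) = -k*x/2 - k/2 - 2*x^2


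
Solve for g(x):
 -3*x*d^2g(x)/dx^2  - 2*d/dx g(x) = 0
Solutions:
 g(x) = C1 + C2*x^(1/3)


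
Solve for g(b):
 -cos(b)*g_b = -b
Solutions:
 g(b) = C1 + Integral(b/cos(b), b)


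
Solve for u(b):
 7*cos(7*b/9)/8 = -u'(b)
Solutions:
 u(b) = C1 - 9*sin(7*b/9)/8


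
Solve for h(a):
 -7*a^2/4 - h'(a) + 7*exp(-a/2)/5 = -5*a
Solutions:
 h(a) = C1 - 7*a^3/12 + 5*a^2/2 - 14*exp(-a/2)/5


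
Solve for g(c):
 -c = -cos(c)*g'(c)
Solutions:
 g(c) = C1 + Integral(c/cos(c), c)


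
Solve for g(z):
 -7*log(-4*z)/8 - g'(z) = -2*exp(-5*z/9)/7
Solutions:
 g(z) = C1 - 7*z*log(-z)/8 + 7*z*(1 - 2*log(2))/8 - 18*exp(-5*z/9)/35


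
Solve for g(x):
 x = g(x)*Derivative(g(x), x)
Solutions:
 g(x) = -sqrt(C1 + x^2)
 g(x) = sqrt(C1 + x^2)


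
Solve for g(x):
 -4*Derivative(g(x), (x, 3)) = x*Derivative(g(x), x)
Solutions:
 g(x) = C1 + Integral(C2*airyai(-2^(1/3)*x/2) + C3*airybi(-2^(1/3)*x/2), x)


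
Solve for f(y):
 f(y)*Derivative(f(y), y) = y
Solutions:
 f(y) = -sqrt(C1 + y^2)
 f(y) = sqrt(C1 + y^2)


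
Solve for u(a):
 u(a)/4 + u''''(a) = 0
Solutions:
 u(a) = (C1*sin(a/2) + C2*cos(a/2))*exp(-a/2) + (C3*sin(a/2) + C4*cos(a/2))*exp(a/2)


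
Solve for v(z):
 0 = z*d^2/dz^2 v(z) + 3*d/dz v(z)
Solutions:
 v(z) = C1 + C2/z^2


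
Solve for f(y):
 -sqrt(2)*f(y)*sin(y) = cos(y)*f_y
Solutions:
 f(y) = C1*cos(y)^(sqrt(2))


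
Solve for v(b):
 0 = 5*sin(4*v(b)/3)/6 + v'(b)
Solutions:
 5*b/6 + 3*log(cos(4*v(b)/3) - 1)/8 - 3*log(cos(4*v(b)/3) + 1)/8 = C1


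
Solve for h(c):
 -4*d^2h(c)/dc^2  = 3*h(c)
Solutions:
 h(c) = C1*sin(sqrt(3)*c/2) + C2*cos(sqrt(3)*c/2)


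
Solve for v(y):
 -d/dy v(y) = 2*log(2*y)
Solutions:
 v(y) = C1 - 2*y*log(y) - y*log(4) + 2*y


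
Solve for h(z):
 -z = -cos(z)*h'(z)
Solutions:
 h(z) = C1 + Integral(z/cos(z), z)


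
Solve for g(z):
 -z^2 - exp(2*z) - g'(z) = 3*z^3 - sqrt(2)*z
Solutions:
 g(z) = C1 - 3*z^4/4 - z^3/3 + sqrt(2)*z^2/2 - exp(2*z)/2


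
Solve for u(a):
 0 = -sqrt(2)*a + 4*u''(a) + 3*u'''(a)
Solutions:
 u(a) = C1 + C2*a + C3*exp(-4*a/3) + sqrt(2)*a^3/24 - 3*sqrt(2)*a^2/32


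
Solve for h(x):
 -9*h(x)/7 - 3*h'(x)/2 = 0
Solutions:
 h(x) = C1*exp(-6*x/7)


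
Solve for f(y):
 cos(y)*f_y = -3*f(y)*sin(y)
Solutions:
 f(y) = C1*cos(y)^3


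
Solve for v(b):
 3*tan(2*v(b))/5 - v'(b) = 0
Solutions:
 v(b) = -asin(C1*exp(6*b/5))/2 + pi/2
 v(b) = asin(C1*exp(6*b/5))/2


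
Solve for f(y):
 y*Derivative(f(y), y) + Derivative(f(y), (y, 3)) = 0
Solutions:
 f(y) = C1 + Integral(C2*airyai(-y) + C3*airybi(-y), y)


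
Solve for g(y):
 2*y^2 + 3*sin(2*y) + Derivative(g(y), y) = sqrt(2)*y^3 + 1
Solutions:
 g(y) = C1 + sqrt(2)*y^4/4 - 2*y^3/3 + y + 3*cos(2*y)/2


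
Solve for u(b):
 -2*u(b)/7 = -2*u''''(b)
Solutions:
 u(b) = C1*exp(-7^(3/4)*b/7) + C2*exp(7^(3/4)*b/7) + C3*sin(7^(3/4)*b/7) + C4*cos(7^(3/4)*b/7)


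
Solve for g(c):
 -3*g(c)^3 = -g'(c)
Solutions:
 g(c) = -sqrt(2)*sqrt(-1/(C1 + 3*c))/2
 g(c) = sqrt(2)*sqrt(-1/(C1 + 3*c))/2


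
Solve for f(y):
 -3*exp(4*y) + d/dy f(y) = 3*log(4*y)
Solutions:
 f(y) = C1 + 3*y*log(y) + 3*y*(-1 + 2*log(2)) + 3*exp(4*y)/4


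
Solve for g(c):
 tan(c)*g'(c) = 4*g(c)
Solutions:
 g(c) = C1*sin(c)^4


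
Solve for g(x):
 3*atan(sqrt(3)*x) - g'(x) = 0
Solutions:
 g(x) = C1 + 3*x*atan(sqrt(3)*x) - sqrt(3)*log(3*x^2 + 1)/2


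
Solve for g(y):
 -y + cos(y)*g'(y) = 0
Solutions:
 g(y) = C1 + Integral(y/cos(y), y)


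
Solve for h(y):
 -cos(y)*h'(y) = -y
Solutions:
 h(y) = C1 + Integral(y/cos(y), y)


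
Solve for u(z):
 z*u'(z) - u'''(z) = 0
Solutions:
 u(z) = C1 + Integral(C2*airyai(z) + C3*airybi(z), z)


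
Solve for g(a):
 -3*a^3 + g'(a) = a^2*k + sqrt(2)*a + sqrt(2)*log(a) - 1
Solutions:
 g(a) = C1 + 3*a^4/4 + a^3*k/3 + sqrt(2)*a^2/2 + sqrt(2)*a*log(a) - sqrt(2)*a - a


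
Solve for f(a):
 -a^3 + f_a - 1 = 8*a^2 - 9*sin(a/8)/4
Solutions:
 f(a) = C1 + a^4/4 + 8*a^3/3 + a + 18*cos(a/8)


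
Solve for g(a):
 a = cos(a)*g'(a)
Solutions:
 g(a) = C1 + Integral(a/cos(a), a)


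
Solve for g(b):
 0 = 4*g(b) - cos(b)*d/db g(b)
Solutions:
 g(b) = C1*(sin(b)^2 + 2*sin(b) + 1)/(sin(b)^2 - 2*sin(b) + 1)


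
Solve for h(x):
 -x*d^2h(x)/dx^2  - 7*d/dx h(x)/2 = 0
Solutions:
 h(x) = C1 + C2/x^(5/2)


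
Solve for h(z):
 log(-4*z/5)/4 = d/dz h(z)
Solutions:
 h(z) = C1 + z*log(-z)/4 + z*(-log(5) - 1 + 2*log(2))/4


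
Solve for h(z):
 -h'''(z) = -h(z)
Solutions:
 h(z) = C3*exp(z) + (C1*sin(sqrt(3)*z/2) + C2*cos(sqrt(3)*z/2))*exp(-z/2)


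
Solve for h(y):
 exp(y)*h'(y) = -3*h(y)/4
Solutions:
 h(y) = C1*exp(3*exp(-y)/4)


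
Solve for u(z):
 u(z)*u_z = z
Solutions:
 u(z) = -sqrt(C1 + z^2)
 u(z) = sqrt(C1 + z^2)


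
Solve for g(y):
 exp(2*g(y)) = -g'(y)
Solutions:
 g(y) = log(-sqrt(-1/(C1 - y))) - log(2)/2
 g(y) = log(-1/(C1 - y))/2 - log(2)/2


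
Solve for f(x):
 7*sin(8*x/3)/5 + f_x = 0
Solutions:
 f(x) = C1 + 21*cos(8*x/3)/40


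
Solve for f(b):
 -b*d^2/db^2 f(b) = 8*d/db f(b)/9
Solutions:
 f(b) = C1 + C2*b^(1/9)


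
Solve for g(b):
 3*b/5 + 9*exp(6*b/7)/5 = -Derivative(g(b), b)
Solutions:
 g(b) = C1 - 3*b^2/10 - 21*exp(6*b/7)/10


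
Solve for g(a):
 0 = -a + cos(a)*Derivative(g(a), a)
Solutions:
 g(a) = C1 + Integral(a/cos(a), a)


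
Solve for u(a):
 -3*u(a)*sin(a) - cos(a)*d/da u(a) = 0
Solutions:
 u(a) = C1*cos(a)^3


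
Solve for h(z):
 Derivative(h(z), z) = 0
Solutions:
 h(z) = C1


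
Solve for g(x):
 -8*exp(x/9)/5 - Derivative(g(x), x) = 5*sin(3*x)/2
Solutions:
 g(x) = C1 - 72*exp(x/9)/5 + 5*cos(3*x)/6


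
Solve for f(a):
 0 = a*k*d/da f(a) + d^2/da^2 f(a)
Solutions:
 f(a) = Piecewise((-sqrt(2)*sqrt(pi)*C1*erf(sqrt(2)*a*sqrt(k)/2)/(2*sqrt(k)) - C2, (k > 0) | (k < 0)), (-C1*a - C2, True))


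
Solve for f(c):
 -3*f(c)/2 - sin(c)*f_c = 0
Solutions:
 f(c) = C1*(cos(c) + 1)^(3/4)/(cos(c) - 1)^(3/4)


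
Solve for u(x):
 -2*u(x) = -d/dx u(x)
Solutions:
 u(x) = C1*exp(2*x)


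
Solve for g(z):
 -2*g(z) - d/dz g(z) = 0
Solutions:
 g(z) = C1*exp(-2*z)


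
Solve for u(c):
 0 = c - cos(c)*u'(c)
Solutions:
 u(c) = C1 + Integral(c/cos(c), c)


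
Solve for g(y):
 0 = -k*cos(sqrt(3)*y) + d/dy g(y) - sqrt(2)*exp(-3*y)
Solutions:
 g(y) = C1 + sqrt(3)*k*sin(sqrt(3)*y)/3 - sqrt(2)*exp(-3*y)/3


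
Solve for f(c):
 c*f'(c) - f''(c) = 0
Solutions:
 f(c) = C1 + C2*erfi(sqrt(2)*c/2)


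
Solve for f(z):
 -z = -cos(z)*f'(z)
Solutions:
 f(z) = C1 + Integral(z/cos(z), z)


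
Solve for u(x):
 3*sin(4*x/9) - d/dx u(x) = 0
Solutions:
 u(x) = C1 - 27*cos(4*x/9)/4


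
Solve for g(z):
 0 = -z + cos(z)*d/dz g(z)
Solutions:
 g(z) = C1 + Integral(z/cos(z), z)


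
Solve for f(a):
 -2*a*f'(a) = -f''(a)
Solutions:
 f(a) = C1 + C2*erfi(a)


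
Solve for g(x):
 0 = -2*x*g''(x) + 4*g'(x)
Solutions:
 g(x) = C1 + C2*x^3


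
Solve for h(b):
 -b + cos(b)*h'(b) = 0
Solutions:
 h(b) = C1 + Integral(b/cos(b), b)


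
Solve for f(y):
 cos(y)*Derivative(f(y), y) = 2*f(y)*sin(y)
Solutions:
 f(y) = C1/cos(y)^2


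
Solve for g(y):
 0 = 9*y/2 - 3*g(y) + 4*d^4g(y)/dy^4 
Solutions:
 g(y) = C1*exp(-sqrt(2)*3^(1/4)*y/2) + C2*exp(sqrt(2)*3^(1/4)*y/2) + C3*sin(sqrt(2)*3^(1/4)*y/2) + C4*cos(sqrt(2)*3^(1/4)*y/2) + 3*y/2


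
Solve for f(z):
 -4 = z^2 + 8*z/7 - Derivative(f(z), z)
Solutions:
 f(z) = C1 + z^3/3 + 4*z^2/7 + 4*z


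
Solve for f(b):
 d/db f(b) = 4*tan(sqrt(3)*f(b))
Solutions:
 f(b) = sqrt(3)*(pi - asin(C1*exp(4*sqrt(3)*b)))/3
 f(b) = sqrt(3)*asin(C1*exp(4*sqrt(3)*b))/3


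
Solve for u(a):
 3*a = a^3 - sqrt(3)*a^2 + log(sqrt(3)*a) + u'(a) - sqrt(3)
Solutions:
 u(a) = C1 - a^4/4 + sqrt(3)*a^3/3 + 3*a^2/2 - a*log(a) - a*log(3)/2 + a + sqrt(3)*a


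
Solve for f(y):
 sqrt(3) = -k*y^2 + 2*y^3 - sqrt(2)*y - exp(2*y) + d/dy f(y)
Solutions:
 f(y) = C1 + k*y^3/3 - y^4/2 + sqrt(2)*y^2/2 + sqrt(3)*y + exp(2*y)/2


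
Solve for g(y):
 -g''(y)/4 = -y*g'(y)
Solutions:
 g(y) = C1 + C2*erfi(sqrt(2)*y)


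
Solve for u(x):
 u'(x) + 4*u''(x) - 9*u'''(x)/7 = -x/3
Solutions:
 u(x) = C1 + C2*exp(x*(14 - sqrt(259))/9) + C3*exp(x*(14 + sqrt(259))/9) - x^2/6 + 4*x/3


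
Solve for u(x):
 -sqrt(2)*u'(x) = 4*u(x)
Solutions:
 u(x) = C1*exp(-2*sqrt(2)*x)


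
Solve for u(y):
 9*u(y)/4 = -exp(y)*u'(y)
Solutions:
 u(y) = C1*exp(9*exp(-y)/4)


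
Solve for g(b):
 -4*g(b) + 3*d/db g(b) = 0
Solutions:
 g(b) = C1*exp(4*b/3)


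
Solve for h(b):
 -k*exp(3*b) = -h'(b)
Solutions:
 h(b) = C1 + k*exp(3*b)/3


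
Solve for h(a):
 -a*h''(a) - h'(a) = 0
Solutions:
 h(a) = C1 + C2*log(a)


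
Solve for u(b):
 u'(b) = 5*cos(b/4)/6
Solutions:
 u(b) = C1 + 10*sin(b/4)/3


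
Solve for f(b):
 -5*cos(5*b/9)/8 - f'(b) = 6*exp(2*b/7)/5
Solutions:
 f(b) = C1 - 21*exp(2*b/7)/5 - 9*sin(5*b/9)/8


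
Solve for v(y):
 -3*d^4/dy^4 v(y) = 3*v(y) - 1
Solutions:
 v(y) = (C1*sin(sqrt(2)*y/2) + C2*cos(sqrt(2)*y/2))*exp(-sqrt(2)*y/2) + (C3*sin(sqrt(2)*y/2) + C4*cos(sqrt(2)*y/2))*exp(sqrt(2)*y/2) + 1/3


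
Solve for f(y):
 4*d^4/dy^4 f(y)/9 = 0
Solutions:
 f(y) = C1 + C2*y + C3*y^2 + C4*y^3


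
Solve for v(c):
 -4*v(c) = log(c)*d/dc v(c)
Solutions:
 v(c) = C1*exp(-4*li(c))


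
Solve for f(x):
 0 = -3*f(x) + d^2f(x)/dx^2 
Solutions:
 f(x) = C1*exp(-sqrt(3)*x) + C2*exp(sqrt(3)*x)


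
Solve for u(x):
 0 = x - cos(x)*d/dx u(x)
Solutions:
 u(x) = C1 + Integral(x/cos(x), x)


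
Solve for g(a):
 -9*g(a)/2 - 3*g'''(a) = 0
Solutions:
 g(a) = C3*exp(-2^(2/3)*3^(1/3)*a/2) + (C1*sin(2^(2/3)*3^(5/6)*a/4) + C2*cos(2^(2/3)*3^(5/6)*a/4))*exp(2^(2/3)*3^(1/3)*a/4)


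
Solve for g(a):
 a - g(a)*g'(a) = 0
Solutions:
 g(a) = -sqrt(C1 + a^2)
 g(a) = sqrt(C1 + a^2)


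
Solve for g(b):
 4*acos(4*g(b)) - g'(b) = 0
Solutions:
 Integral(1/acos(4*_y), (_y, g(b))) = C1 + 4*b


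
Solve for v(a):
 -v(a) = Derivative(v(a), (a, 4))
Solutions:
 v(a) = (C1*sin(sqrt(2)*a/2) + C2*cos(sqrt(2)*a/2))*exp(-sqrt(2)*a/2) + (C3*sin(sqrt(2)*a/2) + C4*cos(sqrt(2)*a/2))*exp(sqrt(2)*a/2)


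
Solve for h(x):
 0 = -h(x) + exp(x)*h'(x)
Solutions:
 h(x) = C1*exp(-exp(-x))


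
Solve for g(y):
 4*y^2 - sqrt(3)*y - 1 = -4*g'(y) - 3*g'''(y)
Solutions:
 g(y) = C1 + C2*sin(2*sqrt(3)*y/3) + C3*cos(2*sqrt(3)*y/3) - y^3/3 + sqrt(3)*y^2/8 + 7*y/4


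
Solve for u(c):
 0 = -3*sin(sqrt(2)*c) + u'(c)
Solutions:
 u(c) = C1 - 3*sqrt(2)*cos(sqrt(2)*c)/2


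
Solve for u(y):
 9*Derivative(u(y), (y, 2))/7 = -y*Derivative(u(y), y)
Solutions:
 u(y) = C1 + C2*erf(sqrt(14)*y/6)


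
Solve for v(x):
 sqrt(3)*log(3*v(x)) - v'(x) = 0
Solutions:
 -sqrt(3)*Integral(1/(log(_y) + log(3)), (_y, v(x)))/3 = C1 - x


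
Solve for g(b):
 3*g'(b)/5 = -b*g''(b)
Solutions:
 g(b) = C1 + C2*b^(2/5)


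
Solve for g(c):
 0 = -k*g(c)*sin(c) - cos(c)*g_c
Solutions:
 g(c) = C1*exp(k*log(cos(c)))


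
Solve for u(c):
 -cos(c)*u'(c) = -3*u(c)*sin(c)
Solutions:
 u(c) = C1/cos(c)^3


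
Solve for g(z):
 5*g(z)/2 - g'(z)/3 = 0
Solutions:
 g(z) = C1*exp(15*z/2)


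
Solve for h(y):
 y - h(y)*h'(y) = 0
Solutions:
 h(y) = -sqrt(C1 + y^2)
 h(y) = sqrt(C1 + y^2)


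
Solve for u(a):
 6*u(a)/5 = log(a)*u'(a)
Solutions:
 u(a) = C1*exp(6*li(a)/5)


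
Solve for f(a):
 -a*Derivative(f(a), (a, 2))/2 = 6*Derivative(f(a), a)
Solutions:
 f(a) = C1 + C2/a^11


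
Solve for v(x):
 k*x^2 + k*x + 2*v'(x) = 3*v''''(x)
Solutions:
 v(x) = C1 + C4*exp(2^(1/3)*3^(2/3)*x/3) - k*x^3/6 - k*x^2/4 + (C2*sin(2^(1/3)*3^(1/6)*x/2) + C3*cos(2^(1/3)*3^(1/6)*x/2))*exp(-2^(1/3)*3^(2/3)*x/6)
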